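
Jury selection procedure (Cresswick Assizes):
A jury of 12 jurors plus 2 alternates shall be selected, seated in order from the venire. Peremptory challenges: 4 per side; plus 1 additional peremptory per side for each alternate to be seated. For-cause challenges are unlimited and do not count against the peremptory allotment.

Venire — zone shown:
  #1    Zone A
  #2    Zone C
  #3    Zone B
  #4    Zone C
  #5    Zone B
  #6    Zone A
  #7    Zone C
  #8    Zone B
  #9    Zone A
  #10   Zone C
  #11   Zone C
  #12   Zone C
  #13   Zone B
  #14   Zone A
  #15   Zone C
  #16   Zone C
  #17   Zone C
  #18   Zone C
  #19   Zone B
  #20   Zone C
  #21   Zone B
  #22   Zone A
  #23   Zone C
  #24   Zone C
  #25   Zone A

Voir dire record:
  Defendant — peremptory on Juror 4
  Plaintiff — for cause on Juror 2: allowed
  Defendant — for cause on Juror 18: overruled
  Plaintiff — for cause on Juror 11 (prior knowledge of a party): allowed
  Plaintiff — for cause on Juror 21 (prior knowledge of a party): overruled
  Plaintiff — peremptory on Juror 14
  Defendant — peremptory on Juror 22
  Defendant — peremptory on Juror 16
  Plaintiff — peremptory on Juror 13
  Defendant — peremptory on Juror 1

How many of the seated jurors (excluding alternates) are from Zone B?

Removed: #1, #2, #4, #11, #13, #14, #16, #22.
Seated jurors 1–12: #3, #5, #6, #7, #8, #9, #10, #12, #15, #17, #18, #19 (alternates #20, #21 not counted).
Of those, in Zone B: #3, #5, #8, #19 → 4.

4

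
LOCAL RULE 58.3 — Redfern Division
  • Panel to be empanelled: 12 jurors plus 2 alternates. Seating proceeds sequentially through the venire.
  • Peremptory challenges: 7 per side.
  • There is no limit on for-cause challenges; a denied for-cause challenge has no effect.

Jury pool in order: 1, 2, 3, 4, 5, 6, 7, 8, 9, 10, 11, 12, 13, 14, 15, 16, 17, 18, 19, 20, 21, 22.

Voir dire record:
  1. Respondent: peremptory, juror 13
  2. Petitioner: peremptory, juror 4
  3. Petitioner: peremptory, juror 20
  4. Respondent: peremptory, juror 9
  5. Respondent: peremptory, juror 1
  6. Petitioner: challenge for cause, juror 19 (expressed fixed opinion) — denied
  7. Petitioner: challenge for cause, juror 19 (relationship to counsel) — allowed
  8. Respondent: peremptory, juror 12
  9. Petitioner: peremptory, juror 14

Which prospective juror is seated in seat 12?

18

Removed: #1, #4, #9, #12, #13, #14, #19, #20.
Seating in order: seats 1–12 → #2, #3, #5, #6, #7, #8, #10, #11, #15, #16, #17, #18; alternates → #21, #22.
So seat 12 is #18.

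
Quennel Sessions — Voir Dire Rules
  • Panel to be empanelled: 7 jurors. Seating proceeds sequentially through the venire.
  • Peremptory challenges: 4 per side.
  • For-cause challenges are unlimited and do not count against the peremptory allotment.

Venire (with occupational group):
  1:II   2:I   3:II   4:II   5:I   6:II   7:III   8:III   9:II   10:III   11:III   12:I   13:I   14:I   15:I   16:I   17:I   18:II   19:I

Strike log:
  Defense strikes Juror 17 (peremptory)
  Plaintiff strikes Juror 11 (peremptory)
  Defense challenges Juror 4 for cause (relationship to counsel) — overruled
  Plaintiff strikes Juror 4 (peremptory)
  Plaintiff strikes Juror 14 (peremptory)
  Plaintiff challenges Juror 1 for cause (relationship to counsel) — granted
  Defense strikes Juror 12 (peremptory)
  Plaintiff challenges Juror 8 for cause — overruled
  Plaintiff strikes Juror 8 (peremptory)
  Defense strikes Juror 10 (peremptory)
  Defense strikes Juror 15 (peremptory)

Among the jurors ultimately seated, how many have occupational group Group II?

3

Removed: #1, #4, #8, #10, #11, #12, #14, #15, #17.
Seated jurors 1–7: #2, #3, #5, #6, #7, #9, #13.
Of those, in Group II: #3, #6, #9 → 3.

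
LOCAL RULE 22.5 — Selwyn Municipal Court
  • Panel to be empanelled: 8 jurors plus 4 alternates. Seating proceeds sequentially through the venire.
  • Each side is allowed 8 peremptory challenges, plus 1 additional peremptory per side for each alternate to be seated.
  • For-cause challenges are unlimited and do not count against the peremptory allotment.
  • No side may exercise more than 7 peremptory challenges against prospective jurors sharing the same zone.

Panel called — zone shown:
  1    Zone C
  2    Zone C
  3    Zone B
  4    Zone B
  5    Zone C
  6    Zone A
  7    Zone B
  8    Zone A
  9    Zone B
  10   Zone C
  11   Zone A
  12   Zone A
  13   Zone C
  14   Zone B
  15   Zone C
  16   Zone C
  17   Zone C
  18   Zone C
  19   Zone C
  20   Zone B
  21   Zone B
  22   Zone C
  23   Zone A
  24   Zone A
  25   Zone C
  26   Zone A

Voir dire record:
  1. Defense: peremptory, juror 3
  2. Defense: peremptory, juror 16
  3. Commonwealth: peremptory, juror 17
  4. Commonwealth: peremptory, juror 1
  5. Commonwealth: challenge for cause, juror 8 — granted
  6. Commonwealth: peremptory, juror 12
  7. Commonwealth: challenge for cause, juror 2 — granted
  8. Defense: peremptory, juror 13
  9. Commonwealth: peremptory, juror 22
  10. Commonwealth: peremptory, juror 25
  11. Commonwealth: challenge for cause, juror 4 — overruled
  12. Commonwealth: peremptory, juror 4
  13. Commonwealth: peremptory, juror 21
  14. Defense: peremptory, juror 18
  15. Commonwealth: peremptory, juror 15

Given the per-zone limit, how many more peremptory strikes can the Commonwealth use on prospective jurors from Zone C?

2

Commonwealth peremptories so far: #17, #1, #12, #22, #25, #4, #21, #15 — 8 of 12 used, 4 left overall.
Against Zone C: #17, #1, #22, #25, #15 — 5 used; per-zone cap 7 leaves 2.
Binding limit: min(4, 2) = 2.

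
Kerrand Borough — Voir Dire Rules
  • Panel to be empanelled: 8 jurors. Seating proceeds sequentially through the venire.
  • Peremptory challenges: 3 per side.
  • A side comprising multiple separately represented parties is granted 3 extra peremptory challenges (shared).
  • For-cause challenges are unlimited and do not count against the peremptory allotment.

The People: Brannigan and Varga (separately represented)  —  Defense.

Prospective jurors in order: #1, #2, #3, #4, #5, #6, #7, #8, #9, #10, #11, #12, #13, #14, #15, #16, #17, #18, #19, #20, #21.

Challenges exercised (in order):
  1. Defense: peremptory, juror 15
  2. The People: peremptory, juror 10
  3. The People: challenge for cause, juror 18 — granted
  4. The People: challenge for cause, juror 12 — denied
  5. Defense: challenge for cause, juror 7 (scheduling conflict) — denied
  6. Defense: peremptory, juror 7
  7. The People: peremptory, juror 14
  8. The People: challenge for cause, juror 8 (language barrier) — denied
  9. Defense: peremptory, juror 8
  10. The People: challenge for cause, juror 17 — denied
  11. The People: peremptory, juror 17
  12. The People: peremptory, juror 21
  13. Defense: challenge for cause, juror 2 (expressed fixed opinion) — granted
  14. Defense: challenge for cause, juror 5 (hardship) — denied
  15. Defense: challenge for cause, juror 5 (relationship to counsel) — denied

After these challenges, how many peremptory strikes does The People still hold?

2

The People allotment: 3 base + 3 multi-party = 6.
The People peremptories used: #10, #14, #17, #21 — 4 (for-cause on #18, #12, #8, #17 don't count).
Remaining: 6 − 4 = 2.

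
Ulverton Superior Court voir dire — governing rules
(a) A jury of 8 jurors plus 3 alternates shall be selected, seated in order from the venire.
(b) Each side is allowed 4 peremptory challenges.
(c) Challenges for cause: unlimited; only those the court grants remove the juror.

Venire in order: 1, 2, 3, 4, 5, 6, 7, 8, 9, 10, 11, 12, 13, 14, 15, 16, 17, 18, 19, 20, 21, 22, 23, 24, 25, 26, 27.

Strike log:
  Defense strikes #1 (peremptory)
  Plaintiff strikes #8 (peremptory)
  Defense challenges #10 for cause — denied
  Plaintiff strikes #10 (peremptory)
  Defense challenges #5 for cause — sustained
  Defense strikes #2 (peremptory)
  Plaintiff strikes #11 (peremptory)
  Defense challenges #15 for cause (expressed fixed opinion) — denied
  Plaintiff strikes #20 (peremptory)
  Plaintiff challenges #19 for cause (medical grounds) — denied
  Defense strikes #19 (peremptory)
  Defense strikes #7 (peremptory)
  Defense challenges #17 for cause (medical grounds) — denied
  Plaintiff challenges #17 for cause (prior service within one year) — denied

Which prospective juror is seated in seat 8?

Removed: #1, #2, #5, #7, #8, #10, #11, #19, #20. (#15, #17 stay — for-cause denied.)
Seating in order: seats 1–8 → #3, #4, #6, #9, #12, #13, #14, #15; alternates → #16, #17, #18.
So seat 8 is #15.

15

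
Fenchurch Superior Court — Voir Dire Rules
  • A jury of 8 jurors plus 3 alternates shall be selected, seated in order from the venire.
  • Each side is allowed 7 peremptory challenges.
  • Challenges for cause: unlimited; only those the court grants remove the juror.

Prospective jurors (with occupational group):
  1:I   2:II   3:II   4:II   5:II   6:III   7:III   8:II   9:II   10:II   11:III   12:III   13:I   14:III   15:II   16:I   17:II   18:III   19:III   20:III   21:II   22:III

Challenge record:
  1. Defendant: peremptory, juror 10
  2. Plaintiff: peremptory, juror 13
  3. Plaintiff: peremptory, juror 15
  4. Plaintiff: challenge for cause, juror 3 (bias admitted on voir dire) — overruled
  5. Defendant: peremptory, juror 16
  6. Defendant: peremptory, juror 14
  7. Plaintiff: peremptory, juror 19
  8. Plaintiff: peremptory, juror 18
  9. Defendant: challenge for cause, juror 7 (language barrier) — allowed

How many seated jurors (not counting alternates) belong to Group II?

6

Removed: #7, #10, #13, #14, #15, #16, #18, #19.
Seated jurors 1–8: #1, #2, #3, #4, #5, #6, #8, #9 (alternates #11, #12, #17 not counted).
Of those, in Group II: #2, #3, #4, #5, #8, #9 → 6.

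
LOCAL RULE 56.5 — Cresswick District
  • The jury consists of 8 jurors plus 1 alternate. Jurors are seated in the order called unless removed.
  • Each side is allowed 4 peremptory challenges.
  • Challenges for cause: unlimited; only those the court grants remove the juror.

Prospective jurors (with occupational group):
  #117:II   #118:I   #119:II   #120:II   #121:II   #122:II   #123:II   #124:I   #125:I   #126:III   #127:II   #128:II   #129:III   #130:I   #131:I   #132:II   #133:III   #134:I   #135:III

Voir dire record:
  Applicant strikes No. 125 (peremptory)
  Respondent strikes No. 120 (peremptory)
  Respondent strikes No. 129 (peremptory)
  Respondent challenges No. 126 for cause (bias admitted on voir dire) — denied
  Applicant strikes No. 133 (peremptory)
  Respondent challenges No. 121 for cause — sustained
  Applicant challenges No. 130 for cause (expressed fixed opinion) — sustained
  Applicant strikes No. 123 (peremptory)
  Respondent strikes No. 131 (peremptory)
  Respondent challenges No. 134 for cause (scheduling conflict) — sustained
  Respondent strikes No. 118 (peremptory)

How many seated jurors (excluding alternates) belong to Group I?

1

Removed: #118, #120, #121, #123, #125, #129, #130, #131, #133, #134.
Seated jurors 1–8: #117, #119, #122, #124, #126, #127, #128, #132 (alternates #135 not counted).
Of those, in Group I: #124 → 1.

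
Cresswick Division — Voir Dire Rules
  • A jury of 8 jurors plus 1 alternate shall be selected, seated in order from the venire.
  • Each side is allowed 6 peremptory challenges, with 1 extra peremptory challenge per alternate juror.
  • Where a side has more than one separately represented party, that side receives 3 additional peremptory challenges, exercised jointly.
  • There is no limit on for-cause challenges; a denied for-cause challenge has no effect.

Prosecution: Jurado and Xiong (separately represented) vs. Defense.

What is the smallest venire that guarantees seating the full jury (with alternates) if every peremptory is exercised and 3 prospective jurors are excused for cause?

Seats to fill: 8 + 1 alternates = 9.
Peremptories — Prosecution: 6 + 1×1 + 3 = 10; Defense: 6 + 1×1 = 7; total 17.
For-cause removals: 3.
Minimum venire: 9 + 17 + 3 = 29.

29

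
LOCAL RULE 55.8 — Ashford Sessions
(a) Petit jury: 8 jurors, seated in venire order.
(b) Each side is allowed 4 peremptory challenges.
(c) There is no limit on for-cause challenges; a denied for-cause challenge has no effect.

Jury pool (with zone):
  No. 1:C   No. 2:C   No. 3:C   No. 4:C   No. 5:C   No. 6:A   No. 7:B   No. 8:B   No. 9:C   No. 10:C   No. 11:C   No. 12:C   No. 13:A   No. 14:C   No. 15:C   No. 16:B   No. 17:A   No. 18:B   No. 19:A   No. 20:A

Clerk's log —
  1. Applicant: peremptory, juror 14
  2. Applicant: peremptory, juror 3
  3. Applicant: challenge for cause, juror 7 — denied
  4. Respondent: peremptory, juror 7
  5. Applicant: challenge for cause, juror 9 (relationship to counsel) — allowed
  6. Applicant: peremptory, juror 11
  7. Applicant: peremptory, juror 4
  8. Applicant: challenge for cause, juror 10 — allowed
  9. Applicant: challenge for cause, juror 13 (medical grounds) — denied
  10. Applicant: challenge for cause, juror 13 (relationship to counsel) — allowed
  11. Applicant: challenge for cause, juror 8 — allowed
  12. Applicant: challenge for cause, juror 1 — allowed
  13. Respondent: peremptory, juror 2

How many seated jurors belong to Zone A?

3

Removed: #1, #2, #3, #4, #7, #8, #9, #10, #11, #13, #14.
Seated jurors 1–8: #5, #6, #12, #15, #16, #17, #18, #19.
Of those, in Zone A: #6, #17, #19 → 3.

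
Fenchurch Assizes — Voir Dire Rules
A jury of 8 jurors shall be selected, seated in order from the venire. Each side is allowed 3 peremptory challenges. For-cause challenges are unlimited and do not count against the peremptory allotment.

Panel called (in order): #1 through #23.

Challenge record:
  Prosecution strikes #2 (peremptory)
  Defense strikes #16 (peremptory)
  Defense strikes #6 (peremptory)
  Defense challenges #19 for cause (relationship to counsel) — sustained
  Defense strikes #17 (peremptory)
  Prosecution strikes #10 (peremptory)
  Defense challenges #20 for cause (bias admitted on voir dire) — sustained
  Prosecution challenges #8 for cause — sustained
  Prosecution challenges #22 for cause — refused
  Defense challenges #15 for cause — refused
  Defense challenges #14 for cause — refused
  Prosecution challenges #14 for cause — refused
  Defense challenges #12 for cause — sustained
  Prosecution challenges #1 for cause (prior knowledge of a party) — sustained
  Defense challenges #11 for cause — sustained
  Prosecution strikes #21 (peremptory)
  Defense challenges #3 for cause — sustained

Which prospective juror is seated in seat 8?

18

Removed: #1, #2, #3, #6, #8, #10, #11, #12, #16, #17, #19, #20, #21. (#14, #15, #22 stay — for-cause denied.)
Filling seats in venire order through position 8: #4, #5, #7, #9, #13, #14, #15, #18.
So seat 8 is #18.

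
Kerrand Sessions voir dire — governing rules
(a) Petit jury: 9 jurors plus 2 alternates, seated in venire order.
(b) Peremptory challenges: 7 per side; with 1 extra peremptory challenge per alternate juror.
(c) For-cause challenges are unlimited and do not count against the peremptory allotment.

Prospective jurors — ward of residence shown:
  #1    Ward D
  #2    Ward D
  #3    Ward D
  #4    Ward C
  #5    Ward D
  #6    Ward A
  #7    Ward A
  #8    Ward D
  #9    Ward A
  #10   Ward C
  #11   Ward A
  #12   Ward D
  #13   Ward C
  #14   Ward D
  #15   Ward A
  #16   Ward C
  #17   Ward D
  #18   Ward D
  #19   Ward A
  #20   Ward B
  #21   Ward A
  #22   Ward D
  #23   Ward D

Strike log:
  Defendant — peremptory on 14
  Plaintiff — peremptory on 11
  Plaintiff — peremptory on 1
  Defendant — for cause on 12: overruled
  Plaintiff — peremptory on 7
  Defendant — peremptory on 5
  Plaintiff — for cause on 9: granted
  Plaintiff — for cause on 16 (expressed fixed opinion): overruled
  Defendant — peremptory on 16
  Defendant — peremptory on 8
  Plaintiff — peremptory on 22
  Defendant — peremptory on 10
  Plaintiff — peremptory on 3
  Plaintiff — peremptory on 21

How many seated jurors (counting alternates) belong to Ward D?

Removed: #1, #3, #5, #7, #8, #9, #10, #11, #14, #16, #21, #22.
Seated (11 incl. alternates): #2, #4, #6, #12, #13, #15, #17, #18, #19, #20, #23.
Of those, in Ward D: #2, #12, #17, #18, #23 → 5.

5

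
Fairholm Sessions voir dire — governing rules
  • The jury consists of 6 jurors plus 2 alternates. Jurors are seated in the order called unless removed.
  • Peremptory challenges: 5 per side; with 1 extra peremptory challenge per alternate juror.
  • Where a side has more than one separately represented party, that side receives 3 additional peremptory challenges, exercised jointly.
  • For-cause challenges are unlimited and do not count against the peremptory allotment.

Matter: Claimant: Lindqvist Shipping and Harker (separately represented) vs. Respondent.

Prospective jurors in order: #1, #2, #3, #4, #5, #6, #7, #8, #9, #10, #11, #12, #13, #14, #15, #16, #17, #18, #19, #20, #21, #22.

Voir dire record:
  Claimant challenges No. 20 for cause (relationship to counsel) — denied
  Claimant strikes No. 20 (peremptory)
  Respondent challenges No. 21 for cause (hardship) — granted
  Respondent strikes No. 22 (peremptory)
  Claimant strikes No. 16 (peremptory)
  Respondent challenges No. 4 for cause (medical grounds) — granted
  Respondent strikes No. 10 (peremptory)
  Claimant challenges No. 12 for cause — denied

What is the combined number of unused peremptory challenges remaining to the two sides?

13

Claimant allotment: 5 base + 1 × 2 alternates + 3 multi-party = 10. Respondent allotment: 5 base + 1 × 2 alternates = 7.
Claimant peremptories used: #20, #16 — 2 (for-cause on #20, #12 don't count).
Respondent peremptories used: #22, #10 — 2 (for-cause on #21, #4 don't count).
Remaining: (10 − 2) + (7 − 2) = 13.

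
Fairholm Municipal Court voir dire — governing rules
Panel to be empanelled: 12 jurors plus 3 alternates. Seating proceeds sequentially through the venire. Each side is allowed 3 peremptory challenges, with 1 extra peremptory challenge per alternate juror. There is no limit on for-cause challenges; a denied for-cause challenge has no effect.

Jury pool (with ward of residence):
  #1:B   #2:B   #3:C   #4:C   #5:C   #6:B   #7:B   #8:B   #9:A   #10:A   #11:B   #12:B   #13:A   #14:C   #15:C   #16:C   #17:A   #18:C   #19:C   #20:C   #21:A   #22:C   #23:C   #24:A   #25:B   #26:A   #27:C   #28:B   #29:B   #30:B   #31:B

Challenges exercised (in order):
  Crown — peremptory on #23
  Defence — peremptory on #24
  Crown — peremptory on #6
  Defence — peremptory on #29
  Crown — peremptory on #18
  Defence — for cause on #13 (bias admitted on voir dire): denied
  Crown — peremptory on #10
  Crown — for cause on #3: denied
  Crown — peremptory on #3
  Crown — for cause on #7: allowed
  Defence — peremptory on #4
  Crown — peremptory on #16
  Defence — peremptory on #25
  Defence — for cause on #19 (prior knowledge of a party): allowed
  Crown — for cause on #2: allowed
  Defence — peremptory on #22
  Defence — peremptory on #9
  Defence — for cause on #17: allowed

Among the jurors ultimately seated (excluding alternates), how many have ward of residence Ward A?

3

Removed: #2, #3, #4, #6, #7, #9, #10, #16, #17, #18, #19, #22, #23, #24, #25, #29.
Seated jurors 1–12: #1, #5, #8, #11, #12, #13, #14, #15, #20, #21, #26, #27 (alternates #28, #30, #31 not counted).
Of those, in Ward A: #13, #21, #26 → 3.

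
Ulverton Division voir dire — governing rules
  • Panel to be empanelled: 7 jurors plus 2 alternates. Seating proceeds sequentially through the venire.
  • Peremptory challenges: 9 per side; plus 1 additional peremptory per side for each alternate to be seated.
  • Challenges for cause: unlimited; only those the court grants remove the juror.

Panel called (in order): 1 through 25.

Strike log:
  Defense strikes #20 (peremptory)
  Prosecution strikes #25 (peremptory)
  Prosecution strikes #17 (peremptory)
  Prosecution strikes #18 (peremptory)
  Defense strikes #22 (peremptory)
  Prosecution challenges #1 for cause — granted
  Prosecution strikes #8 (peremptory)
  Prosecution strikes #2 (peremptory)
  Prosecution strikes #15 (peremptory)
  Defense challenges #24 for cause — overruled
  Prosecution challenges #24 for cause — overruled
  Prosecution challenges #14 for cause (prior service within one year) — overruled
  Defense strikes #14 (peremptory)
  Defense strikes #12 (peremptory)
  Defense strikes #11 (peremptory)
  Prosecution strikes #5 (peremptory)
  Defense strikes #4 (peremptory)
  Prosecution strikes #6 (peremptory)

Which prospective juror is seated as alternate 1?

21

Removed: #1, #2, #4, #5, #6, #8, #11, #12, #14, #15, #17, #18, #20, #22, #25. (#24 stays — for-cause denied.)
Seating in order: seats 1–7 → #3, #7, #9, #10, #13, #16, #19; alternates → #21, #23.
So alternate 1 is #21.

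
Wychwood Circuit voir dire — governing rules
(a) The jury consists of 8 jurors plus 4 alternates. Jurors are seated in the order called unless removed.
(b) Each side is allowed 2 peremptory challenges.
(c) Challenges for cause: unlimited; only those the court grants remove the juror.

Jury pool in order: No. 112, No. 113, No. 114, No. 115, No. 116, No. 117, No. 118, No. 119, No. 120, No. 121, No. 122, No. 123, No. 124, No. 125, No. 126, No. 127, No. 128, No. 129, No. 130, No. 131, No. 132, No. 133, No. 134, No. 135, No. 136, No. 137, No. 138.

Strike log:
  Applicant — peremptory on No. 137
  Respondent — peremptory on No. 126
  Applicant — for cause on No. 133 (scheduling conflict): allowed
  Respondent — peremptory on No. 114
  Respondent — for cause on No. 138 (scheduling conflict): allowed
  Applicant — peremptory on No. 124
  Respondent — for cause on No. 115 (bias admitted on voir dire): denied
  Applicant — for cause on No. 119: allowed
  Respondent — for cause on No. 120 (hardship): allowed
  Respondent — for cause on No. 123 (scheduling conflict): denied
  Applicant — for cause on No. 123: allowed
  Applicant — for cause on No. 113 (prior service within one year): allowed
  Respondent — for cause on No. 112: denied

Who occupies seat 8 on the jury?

Removed: #113, #114, #119, #120, #123, #124, #126, #133, #137, #138. (#112, #115 stay — for-cause denied.)
Filling seats in venire order through position 8: #112, #115, #116, #117, #118, #121, #122, #125.
So seat 8 is #125.

125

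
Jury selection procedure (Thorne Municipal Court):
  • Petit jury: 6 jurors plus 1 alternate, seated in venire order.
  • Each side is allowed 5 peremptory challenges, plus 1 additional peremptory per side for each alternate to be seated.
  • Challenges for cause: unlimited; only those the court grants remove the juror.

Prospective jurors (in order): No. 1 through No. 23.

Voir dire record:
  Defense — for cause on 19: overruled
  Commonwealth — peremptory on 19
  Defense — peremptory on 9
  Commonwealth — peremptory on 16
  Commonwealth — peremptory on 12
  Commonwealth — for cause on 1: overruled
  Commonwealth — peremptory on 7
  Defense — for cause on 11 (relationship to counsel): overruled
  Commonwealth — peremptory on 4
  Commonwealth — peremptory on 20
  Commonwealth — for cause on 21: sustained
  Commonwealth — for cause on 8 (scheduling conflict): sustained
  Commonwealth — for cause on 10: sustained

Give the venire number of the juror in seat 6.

Removed: #4, #7, #8, #9, #10, #12, #16, #19, #20, #21. (#1, #11 stay — for-cause denied.)
Seating in order: seats 1–6 → #1, #2, #3, #5, #6, #11; alternates → #13.
So seat 6 is #11.

11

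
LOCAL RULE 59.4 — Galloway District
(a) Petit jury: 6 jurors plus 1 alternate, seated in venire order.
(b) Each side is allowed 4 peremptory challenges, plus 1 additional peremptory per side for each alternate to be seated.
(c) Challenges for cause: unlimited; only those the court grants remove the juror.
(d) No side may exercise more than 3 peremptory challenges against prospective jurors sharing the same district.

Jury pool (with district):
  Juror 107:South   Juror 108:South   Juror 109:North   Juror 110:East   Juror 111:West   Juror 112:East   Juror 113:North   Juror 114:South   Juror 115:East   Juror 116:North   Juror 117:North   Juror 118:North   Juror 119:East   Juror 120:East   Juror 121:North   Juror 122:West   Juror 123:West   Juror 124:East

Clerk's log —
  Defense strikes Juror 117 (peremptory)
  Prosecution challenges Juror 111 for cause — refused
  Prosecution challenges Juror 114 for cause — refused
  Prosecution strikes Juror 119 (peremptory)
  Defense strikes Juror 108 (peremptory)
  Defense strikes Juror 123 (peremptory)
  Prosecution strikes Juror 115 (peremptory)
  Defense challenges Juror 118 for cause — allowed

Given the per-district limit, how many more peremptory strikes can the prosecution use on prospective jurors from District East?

1

Prosecution peremptories so far: #119, #115 — 2 of 5 used, 3 left overall.
Against District East: #119, #115 — 2 used; per-district cap 3 leaves 1.
Binding limit: min(3, 1) = 1.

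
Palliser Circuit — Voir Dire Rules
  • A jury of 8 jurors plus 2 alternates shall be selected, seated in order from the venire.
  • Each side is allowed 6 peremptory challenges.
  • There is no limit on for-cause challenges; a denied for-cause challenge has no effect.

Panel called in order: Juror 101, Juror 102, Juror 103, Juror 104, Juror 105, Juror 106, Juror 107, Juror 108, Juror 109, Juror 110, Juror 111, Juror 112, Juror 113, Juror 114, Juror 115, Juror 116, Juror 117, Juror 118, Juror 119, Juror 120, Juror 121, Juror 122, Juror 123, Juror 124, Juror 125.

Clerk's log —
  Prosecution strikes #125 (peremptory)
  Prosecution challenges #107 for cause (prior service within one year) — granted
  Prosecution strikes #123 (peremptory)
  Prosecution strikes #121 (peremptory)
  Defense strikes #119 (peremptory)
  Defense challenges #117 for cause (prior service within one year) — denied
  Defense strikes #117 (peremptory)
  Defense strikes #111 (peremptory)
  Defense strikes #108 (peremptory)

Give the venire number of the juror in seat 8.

110

Removed: #107, #108, #111, #117, #119, #121, #123, #125.
Filling seats in venire order through position 8: #101, #102, #103, #104, #105, #106, #109, #110.
So seat 8 is #110.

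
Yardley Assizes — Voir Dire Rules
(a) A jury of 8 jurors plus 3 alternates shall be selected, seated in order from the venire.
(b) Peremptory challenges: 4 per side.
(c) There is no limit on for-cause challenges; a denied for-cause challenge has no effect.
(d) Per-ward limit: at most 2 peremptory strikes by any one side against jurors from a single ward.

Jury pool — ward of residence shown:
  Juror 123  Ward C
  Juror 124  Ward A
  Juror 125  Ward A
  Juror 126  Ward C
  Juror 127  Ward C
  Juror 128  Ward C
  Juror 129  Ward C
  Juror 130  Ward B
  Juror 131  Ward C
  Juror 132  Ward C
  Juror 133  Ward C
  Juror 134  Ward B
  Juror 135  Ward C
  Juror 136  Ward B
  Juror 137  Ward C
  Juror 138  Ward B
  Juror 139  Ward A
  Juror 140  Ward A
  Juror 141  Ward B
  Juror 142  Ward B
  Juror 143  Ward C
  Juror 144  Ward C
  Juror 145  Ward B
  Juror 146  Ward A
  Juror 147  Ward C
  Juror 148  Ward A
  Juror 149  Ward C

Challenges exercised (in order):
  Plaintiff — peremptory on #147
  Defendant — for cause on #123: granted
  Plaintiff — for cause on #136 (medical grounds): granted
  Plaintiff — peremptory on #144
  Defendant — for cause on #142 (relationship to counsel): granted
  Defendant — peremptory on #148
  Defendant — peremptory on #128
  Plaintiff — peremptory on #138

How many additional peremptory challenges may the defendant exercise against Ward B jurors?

2

Defendant peremptories so far: #148, #128 — 2 of 4 used, 2 left overall.
Against Ward B: none yet — per-ward cap 2 leaves 2.
Binding limit: min(2, 2) = 2.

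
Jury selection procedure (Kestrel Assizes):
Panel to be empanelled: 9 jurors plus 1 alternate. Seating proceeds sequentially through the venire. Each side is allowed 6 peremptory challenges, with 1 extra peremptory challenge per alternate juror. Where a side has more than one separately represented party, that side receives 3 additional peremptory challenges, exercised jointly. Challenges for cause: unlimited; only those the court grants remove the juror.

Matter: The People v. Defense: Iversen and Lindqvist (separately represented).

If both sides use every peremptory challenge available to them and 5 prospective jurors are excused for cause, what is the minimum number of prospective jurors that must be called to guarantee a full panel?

Seats to fill: 9 + 1 alternates = 10.
Peremptories — The People: 6 + 1×1 = 7; Defense: 6 + 1×1 + 3 = 10; total 17.
For-cause removals: 5.
Minimum venire: 10 + 17 + 5 = 32.

32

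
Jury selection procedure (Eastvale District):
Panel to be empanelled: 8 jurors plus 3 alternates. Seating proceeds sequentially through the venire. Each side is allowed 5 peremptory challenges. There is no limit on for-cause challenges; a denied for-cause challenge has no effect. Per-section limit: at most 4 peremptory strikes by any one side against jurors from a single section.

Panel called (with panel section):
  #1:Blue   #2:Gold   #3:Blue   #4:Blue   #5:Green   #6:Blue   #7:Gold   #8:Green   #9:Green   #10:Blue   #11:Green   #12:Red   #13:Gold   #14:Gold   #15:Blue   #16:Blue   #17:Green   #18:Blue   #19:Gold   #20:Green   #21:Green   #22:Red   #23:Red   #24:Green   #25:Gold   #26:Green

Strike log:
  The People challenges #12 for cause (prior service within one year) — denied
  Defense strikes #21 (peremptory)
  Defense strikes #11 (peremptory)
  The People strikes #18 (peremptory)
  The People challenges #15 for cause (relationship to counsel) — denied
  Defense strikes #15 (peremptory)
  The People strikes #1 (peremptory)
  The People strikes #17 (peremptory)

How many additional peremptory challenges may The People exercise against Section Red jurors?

The People peremptories so far: #18, #1, #17 — 3 of 5 used, 2 left overall.
Against Section Red: none yet — per-section cap 4 leaves 4.
Binding limit: min(2, 4) = 2.

2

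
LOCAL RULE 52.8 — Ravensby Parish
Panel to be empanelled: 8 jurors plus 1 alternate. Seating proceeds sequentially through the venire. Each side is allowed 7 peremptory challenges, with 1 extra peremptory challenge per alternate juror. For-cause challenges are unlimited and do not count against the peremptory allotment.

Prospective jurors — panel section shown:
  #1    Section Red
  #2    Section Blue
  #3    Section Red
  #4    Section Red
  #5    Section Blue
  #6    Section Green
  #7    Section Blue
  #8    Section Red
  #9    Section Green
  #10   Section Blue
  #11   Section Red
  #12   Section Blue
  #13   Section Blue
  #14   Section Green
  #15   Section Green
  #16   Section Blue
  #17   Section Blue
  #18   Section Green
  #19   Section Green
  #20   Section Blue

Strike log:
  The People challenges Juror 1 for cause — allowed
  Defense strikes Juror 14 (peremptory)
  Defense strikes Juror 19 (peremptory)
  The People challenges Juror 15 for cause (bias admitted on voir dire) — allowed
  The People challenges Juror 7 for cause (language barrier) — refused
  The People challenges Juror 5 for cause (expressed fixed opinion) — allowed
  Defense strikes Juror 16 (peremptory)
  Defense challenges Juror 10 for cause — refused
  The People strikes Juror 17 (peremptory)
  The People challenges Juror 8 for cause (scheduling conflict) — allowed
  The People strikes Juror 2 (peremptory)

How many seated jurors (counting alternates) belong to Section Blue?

4

Removed: #1, #2, #5, #8, #14, #15, #16, #17, #19.
Seated (9 incl. alternates): #3, #4, #6, #7, #9, #10, #11, #12, #13.
Of those, in Section Blue: #7, #10, #12, #13 → 4.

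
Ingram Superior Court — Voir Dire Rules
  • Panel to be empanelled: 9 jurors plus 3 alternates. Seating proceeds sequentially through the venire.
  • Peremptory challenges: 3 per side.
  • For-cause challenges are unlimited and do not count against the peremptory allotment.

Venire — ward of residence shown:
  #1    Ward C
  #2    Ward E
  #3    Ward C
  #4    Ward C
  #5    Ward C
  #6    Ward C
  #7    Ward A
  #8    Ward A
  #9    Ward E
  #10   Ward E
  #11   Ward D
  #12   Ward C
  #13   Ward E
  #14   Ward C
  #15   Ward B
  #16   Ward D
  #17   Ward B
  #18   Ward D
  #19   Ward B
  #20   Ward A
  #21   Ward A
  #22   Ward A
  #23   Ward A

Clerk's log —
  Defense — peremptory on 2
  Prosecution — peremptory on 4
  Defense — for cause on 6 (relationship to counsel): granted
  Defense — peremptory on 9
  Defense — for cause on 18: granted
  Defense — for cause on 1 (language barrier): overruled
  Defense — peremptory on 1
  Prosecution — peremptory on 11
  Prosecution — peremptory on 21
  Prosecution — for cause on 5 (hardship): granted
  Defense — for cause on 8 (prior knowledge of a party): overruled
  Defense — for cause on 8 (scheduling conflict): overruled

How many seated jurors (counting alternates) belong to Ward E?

Removed: #1, #2, #4, #5, #6, #9, #11, #18, #21.
Seated (12 incl. alternates): #3, #7, #8, #10, #12, #13, #14, #15, #16, #17, #19, #20.
Of those, in Ward E: #10, #13 → 2.

2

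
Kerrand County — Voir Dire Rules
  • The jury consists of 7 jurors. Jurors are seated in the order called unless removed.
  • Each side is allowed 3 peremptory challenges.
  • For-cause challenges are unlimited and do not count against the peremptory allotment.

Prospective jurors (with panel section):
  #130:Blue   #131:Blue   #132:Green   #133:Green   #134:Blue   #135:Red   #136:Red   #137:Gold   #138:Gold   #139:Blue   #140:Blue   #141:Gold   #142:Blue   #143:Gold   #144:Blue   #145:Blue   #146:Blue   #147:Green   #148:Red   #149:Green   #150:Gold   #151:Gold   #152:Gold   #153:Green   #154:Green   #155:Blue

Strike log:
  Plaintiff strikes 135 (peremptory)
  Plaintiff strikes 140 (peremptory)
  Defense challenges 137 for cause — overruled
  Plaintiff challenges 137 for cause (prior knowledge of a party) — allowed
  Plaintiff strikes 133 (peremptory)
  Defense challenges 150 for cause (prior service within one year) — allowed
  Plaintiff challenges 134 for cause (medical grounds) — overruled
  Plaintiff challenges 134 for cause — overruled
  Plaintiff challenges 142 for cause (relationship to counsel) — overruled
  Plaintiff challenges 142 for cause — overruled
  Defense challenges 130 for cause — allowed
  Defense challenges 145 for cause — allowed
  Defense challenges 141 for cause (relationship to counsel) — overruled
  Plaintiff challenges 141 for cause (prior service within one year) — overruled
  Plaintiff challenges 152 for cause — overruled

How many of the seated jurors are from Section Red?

1

Removed: #130, #133, #135, #137, #140, #145, #150.
Seated jurors 1–7: #131, #132, #134, #136, #138, #139, #141.
Of those, in Section Red: #136 → 1.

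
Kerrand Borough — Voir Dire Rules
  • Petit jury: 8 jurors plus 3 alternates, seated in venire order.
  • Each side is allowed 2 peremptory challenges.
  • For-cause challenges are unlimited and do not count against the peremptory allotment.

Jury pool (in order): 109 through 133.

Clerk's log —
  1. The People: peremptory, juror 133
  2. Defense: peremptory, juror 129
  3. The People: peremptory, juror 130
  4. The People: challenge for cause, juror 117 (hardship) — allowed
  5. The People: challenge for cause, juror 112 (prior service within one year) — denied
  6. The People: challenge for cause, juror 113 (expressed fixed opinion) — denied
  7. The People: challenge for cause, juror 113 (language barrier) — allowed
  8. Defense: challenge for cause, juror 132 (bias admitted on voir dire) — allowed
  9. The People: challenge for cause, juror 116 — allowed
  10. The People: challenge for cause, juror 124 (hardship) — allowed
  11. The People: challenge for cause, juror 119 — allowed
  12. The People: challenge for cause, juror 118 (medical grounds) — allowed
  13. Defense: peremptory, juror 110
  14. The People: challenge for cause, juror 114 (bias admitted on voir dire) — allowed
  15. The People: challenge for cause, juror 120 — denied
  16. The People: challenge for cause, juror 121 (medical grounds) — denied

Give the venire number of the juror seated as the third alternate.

Removed: #110, #113, #114, #116, #117, #118, #119, #124, #129, #130, #132, #133. (#112, #120, #121 stay — for-cause denied.)
Filling seats in venire order through position 11: #109, #111, #112, #115, #120, #121, #122, #123, #125, #126, #127.
So alternate 3 is #127.

127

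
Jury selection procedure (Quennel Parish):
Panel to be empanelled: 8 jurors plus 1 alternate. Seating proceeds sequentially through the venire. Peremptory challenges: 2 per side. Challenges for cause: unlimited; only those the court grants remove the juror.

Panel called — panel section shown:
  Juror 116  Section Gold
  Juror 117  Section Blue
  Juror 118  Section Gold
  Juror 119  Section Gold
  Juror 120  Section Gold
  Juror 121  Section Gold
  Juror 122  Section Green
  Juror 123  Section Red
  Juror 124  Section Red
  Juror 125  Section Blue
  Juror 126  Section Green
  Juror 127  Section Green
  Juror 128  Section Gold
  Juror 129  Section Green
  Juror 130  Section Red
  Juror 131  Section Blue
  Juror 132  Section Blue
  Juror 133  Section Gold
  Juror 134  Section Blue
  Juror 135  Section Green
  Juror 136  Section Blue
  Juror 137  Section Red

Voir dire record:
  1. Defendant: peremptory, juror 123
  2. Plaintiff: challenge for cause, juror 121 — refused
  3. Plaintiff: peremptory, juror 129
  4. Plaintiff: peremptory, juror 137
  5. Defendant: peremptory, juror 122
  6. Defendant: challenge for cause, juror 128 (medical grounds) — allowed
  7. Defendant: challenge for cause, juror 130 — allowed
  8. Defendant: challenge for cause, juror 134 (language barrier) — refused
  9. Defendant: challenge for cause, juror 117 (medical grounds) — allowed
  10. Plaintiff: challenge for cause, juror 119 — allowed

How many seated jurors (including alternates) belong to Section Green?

2

Removed: #117, #119, #122, #123, #128, #129, #130, #137.
Seated (9 incl. alternates): #116, #118, #120, #121, #124, #125, #126, #127, #131.
Of those, in Section Green: #126, #127 → 2.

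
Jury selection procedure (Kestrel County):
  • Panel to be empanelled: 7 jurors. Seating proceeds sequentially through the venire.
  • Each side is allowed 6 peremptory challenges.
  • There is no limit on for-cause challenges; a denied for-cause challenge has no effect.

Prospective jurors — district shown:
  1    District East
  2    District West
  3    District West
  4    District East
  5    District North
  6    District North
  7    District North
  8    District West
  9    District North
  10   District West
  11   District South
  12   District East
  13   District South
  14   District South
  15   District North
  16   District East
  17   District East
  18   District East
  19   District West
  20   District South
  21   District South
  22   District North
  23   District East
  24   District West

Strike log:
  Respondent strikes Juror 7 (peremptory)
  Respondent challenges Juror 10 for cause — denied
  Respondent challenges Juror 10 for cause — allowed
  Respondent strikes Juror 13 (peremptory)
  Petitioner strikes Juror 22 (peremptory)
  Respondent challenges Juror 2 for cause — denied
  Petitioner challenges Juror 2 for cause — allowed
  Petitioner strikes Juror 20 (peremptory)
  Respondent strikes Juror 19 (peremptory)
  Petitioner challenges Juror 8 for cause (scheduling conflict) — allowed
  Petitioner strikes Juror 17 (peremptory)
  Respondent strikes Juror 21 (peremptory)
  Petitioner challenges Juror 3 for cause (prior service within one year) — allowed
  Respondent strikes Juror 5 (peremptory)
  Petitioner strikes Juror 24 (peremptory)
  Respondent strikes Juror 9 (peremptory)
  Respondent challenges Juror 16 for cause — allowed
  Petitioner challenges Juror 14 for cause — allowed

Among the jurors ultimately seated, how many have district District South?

1

Removed: #2, #3, #5, #7, #8, #9, #10, #13, #14, #16, #17, #19, #20, #21, #22, #24.
Seated jurors 1–7: #1, #4, #6, #11, #12, #15, #18.
Of those, in District South: #11 → 1.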